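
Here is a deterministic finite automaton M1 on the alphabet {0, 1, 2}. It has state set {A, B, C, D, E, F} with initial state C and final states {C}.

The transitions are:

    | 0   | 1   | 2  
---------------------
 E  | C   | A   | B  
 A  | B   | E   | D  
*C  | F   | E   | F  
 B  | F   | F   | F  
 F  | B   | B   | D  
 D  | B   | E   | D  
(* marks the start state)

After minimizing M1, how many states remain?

P0 = {C} | {A,B,D,E,F}.
Split {A,B,D,E,F} by δ(·,0) → {A,B,D,F} and {E}.
On input 1, block {A,B,D,F} splits into {A,D} and {B,F}.
Split {B,F} by δ(·,2) → {B} and {F}.
The partition is now stable with 5 blocks: {C} | {A,D} | {E} | {B} | {F}.

5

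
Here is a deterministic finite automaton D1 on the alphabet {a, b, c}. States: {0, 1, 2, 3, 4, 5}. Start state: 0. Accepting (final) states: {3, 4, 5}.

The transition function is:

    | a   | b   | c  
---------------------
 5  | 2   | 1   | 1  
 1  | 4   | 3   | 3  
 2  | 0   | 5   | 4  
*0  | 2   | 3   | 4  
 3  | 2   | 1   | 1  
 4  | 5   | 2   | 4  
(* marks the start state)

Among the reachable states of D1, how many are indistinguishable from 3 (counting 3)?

2

Every state is reachable, so we keep all 6.
Initial partition by acceptance: {3,4,5} | {0,1,2}.
Split {3,4,5} by δ(·,a) → {3,5} and {4}.
Refine {0,1,2} on symbol a: members go to different blocks, giving {0,2} and {1}.
No further refinement is possible. Final partition (4 blocks): {3,5} | {0,2} | {4} | {1}.
The equivalence class containing 3 is {3,5}, of size 2.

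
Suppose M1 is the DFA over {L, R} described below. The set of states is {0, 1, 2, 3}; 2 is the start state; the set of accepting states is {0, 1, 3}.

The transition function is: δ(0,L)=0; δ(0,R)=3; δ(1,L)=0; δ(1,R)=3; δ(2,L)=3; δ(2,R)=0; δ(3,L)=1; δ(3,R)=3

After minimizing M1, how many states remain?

2

Every state is reachable, so we keep all 4.
Start with accepting vs non-accepting: {0,1,3} | {2}.
Stable partition: {0,1,3} | {2} — 2 equivalence classes.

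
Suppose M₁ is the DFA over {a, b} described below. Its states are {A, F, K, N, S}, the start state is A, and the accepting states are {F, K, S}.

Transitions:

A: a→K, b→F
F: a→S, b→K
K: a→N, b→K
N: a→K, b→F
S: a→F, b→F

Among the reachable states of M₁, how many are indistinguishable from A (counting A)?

2

P0 = {F,K,S} | {A,N}.
Split {F,K,S} by δ(·,a) → {F,S} and {K}.
Refine {F,S} on symbol b: members go to different blocks, giving {S} and {F}.
Stable partition: {S} | {A,N} | {K} | {F} — 4 equivalence classes.
State A belongs to the block {A,N}, which has 2 states.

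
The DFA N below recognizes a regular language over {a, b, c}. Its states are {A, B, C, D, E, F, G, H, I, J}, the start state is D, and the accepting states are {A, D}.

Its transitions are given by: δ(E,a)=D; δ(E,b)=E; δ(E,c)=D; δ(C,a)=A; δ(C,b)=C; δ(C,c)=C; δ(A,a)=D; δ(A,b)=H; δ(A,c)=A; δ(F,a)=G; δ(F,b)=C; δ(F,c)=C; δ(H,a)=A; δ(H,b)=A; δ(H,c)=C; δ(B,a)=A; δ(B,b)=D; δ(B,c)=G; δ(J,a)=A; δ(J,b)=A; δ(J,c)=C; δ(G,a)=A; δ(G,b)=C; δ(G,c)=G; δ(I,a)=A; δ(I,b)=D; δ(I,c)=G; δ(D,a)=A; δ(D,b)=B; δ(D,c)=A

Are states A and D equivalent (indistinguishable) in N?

Yes

First remove the unreachable states {E,F,I,J}; 6 states remain.
P0 = {A,D} | {B,C,G,H}.
Split {B,C,G,H} by δ(·,b) → {B,H} and {C,G}.
The partition is now stable with 3 blocks: {A,D} | {B,H} | {C,G}.
A and D lie in the same block of the stable partition, so they are equivalent — no string distinguishes them.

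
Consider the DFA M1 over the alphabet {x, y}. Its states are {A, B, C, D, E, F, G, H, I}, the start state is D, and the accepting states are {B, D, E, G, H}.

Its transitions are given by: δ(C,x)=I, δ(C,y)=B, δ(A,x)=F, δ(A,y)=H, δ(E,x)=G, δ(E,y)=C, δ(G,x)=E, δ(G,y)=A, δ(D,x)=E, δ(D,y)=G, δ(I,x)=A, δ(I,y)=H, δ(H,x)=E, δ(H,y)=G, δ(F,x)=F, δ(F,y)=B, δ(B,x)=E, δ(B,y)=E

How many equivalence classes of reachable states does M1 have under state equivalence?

All states are reachable from the start state.
Initial partition by acceptance: {B,D,E,G,H} | {A,C,F,I}.
Refine {B,D,E,G,H} on symbol y: members go to different blocks, giving {B,D,H} and {E,G}.
Stable partition: {B,D,H} | {A,C,F,I} | {E,G} — 3 equivalence classes.

3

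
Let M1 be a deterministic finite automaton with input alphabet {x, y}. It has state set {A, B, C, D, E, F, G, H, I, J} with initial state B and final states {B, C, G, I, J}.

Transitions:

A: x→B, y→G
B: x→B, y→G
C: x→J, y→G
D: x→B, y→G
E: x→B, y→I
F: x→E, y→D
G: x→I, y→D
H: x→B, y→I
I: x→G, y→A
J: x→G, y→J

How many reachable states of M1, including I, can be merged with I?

Reachable states from the start: {A,B,D,G,I}. Unreachable: {C,E,F,H,J} — drop them.
Initial partition by acceptance: {B,G,I} | {A,D}.
On input y, block {B,G,I} splits into {G,I} and {B}.
No further refinement is possible. Final partition (3 blocks): {G,I} | {A,D} | {B}.
State I belongs to the block {G,I}, which has 2 states.

2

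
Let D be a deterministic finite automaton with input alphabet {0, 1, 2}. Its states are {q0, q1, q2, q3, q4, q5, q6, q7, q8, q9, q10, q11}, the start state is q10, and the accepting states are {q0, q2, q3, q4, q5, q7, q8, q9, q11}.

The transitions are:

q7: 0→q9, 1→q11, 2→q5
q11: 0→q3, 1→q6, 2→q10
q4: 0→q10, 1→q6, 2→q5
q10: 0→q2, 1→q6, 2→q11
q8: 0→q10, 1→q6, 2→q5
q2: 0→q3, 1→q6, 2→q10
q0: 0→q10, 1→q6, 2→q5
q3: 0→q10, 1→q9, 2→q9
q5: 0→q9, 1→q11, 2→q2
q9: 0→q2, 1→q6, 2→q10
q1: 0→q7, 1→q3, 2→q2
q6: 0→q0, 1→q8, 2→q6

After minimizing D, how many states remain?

7

States {q1,q4,q7} cannot be reached from the start state, so discard them.
Start with accepting vs non-accepting: {q0,q2,q3,q5,q8,q9,q11} | {q6,q10}.
On input 0, block {q0,q2,q3,q5,q8,q9,q11} splits into {q2,q5,q9,q11} and {q0,q3,q8}.
Split {q2,q5,q9,q11} by δ(·,0) → {q2,q11} and {q5,q9}.
On input 0, block {q6,q10} splits into {q6} and {q10}.
Refine {q0,q3,q8} on symbol 1: members go to different blocks, giving {q0,q8} and {q3}.
On input 0, block {q5,q9} splits into {q5} and {q9}.
Stable partition: {q2,q11} | {q6} | {q0,q8} | {q5} | {q10} | {q3} | {q9} — 7 equivalence classes.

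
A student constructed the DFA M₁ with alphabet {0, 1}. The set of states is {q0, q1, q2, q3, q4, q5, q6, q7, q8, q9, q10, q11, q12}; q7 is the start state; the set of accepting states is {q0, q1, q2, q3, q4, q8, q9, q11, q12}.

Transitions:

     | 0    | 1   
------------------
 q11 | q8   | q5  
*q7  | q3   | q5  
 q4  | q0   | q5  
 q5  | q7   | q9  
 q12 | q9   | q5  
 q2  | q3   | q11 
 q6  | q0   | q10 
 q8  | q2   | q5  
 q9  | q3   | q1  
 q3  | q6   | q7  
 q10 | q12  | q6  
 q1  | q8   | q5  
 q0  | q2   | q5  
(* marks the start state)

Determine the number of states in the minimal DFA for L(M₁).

States {q4} cannot be reached from the start state, so discard them.
Initial partition by acceptance: {q0,q1,q2,q3,q8,q9,q11,q12} | {q5,q6,q7,q10}.
Split {q0,q1,q2,q3,q8,q9,q11,q12} by δ(·,0) → {q0,q1,q2,q8,q9,q11,q12} and {q3}.
Refine {q0,q1,q2,q8,q9,q11,q12} on symbol 0: members go to different blocks, giving {q0,q1,q8,q11,q12} and {q2,q9}.
Split {q0,q1,q8,q11,q12} by δ(·,0) → {q0,q8,q12} and {q1,q11}.
Refine {q5,q6,q7,q10} on symbol 0: members go to different blocks, giving {q6,q10} and {q5} and {q7}.
Stable partition: {q0,q8,q12} | {q6,q10} | {q3} | {q2,q9} | {q1,q11} | {q5} | {q7} — 7 equivalence classes.

7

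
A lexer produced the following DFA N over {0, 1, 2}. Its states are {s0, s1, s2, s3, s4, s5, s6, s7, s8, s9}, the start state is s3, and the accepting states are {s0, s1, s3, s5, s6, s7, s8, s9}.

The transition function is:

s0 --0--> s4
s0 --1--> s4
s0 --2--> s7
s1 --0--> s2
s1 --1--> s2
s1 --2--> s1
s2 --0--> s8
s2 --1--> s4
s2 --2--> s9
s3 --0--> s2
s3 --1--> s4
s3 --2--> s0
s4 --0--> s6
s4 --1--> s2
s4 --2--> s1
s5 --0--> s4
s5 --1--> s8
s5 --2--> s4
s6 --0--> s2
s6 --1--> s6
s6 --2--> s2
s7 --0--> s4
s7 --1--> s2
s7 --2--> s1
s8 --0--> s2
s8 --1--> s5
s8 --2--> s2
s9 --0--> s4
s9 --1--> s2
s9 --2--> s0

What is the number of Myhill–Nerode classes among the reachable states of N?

3

All states are reachable from the start state.
Start with accepting vs non-accepting: {s0,s1,s3,s5,s6,s7,s8,s9} | {s2,s4}.
Split {s0,s1,s3,s5,s6,s7,s8,s9} by δ(·,1) → {s0,s1,s3,s7,s9} and {s5,s6,s8}.
Stable partition: {s0,s1,s3,s7,s9} | {s2,s4} | {s5,s6,s8} — 3 equivalence classes.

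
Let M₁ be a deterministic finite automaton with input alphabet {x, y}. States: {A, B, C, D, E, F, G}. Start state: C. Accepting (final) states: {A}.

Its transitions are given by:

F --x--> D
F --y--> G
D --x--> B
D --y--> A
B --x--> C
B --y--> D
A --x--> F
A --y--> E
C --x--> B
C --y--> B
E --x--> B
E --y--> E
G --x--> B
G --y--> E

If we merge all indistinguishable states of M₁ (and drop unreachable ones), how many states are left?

6

Every state is reachable, so we keep all 7.
P0 = {A} | {B,C,D,E,F,G}.
Split {B,C,D,E,F,G} by δ(·,y) → {B,C,E,F,G} and {D}.
Refine {B,C,E,F,G} on symbol x: members go to different blocks, giving {B,C,E,G} and {F}.
On input y, block {B,C,E,G} splits into {C,E,G} and {B}.
Refine {C,E,G} on symbol y: members go to different blocks, giving {E,G} and {C}.
No further refinement is possible. Final partition (6 blocks): {A} | {E,G} | {D} | {F} | {B} | {C}.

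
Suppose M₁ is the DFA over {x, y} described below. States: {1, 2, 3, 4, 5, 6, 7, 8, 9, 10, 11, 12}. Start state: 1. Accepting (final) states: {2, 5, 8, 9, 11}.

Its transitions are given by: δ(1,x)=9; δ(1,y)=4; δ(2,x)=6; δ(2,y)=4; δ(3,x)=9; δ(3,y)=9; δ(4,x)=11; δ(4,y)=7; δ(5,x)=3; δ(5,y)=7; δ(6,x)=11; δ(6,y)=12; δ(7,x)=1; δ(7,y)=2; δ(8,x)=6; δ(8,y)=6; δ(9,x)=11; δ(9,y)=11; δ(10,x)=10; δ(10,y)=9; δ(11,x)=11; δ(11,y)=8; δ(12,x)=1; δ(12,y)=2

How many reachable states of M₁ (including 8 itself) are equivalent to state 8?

First remove the unreachable states {3,5,10}; 9 states remain.
Start with accepting vs non-accepting: {2,8,9,11} | {1,4,6,7,12}.
On input x, block {2,8,9,11} splits into {2,8} and {9,11}.
Split {1,4,6,7,12} by δ(·,x) → {1,4,6} and {7,12}.
On input y, block {1,4,6} splits into {4,6} and {1}.
Split {9,11} by δ(·,y) → {9} and {11}.
The partition is now stable with 6 blocks: {2,8} | {4,6} | {9} | {7,12} | {1} | {11}.
The equivalence class containing 8 is {2,8}, of size 2.

2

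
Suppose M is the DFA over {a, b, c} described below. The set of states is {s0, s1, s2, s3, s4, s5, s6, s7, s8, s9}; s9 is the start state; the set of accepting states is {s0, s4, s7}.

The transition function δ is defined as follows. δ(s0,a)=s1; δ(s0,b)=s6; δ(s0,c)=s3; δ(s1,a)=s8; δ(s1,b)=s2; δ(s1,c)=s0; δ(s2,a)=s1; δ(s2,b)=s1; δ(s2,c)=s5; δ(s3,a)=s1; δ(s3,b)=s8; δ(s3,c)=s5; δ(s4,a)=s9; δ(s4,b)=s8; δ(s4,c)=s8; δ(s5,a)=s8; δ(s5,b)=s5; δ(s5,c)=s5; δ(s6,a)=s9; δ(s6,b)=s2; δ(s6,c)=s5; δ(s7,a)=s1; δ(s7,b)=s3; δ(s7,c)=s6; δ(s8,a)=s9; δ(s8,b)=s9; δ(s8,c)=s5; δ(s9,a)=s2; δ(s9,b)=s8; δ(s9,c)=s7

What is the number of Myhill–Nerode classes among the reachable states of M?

5

States {s4} cannot be reached from the start state, so discard them.
Start with accepting vs non-accepting: {s0,s7} | {s1,s2,s3,s5,s6,s8,s9}.
On input c, block {s1,s2,s3,s5,s6,s8,s9} splits into {s2,s3,s5,s6,s8} and {s1,s9}.
Split {s2,s3,s5,s6,s8} by δ(·,a) → {s2,s3,s6,s8} and {s5}.
Split {s2,s3,s6,s8} by δ(·,b) → {s2,s8} and {s3,s6}.
No further refinement is possible. Final partition (5 blocks): {s0,s7} | {s2,s8} | {s1,s9} | {s5} | {s3,s6}.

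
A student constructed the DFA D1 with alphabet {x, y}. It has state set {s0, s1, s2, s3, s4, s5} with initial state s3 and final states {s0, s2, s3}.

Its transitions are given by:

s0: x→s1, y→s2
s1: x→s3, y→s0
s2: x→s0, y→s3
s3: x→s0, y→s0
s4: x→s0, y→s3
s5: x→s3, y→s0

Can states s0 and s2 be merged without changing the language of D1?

No

Reachable states from the start: {s0,s1,s2,s3}. Unreachable: {s4,s5} — drop them.
Initial partition by acceptance: {s0,s2,s3} | {s1}.
On input x, block {s0,s2,s3} splits into {s2,s3} and {s0}.
Refine {s2,s3} on symbol y: members go to different blocks, giving {s2} and {s3}.
Stable partition: {s2} | {s1} | {s0} | {s3} — 4 equivalence classes.
s0 and s2 end up in different blocks, so they are distinguishable. For instance, the string 'x' is accepted from only s2.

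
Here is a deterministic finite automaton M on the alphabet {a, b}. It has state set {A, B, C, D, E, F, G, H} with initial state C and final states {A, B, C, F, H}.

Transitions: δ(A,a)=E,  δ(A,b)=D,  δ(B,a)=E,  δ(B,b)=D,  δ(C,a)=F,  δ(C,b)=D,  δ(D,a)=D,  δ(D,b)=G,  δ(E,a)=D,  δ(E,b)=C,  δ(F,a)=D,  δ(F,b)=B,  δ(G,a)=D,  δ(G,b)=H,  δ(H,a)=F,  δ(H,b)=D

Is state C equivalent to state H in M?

States {A} cannot be reached from the start state, so discard them.
Initial partition by acceptance: {B,C,F,H} | {D,E,G}.
Split {B,C,F,H} by δ(·,a) → {B,F} and {C,H}.
On input b, block {B,F} splits into {B} and {F}.
On input b, block {D,E,G} splits into {E,G} and {D}.
Stable partition: {B} | {E,G} | {C,H} | {F} | {D} — 5 equivalence classes.
C and H lie in the same block of the stable partition, so they are equivalent — no string distinguishes them.

Yes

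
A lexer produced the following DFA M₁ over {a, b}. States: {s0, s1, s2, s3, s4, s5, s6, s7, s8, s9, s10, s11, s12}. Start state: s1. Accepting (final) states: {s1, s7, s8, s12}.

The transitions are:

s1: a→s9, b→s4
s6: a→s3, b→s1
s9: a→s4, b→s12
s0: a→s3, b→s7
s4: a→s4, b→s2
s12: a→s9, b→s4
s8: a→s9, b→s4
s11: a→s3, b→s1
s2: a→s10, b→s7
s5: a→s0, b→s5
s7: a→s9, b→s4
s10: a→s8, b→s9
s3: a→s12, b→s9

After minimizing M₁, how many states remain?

5

First remove the unreachable states {s0,s3,s5,s6,s11}; 8 states remain.
Start with accepting vs non-accepting: {s1,s7,s8,s12} | {s2,s4,s9,s10}.
Refine {s2,s4,s9,s10} on symbol a: members go to different blocks, giving {s2,s4,s9} and {s10}.
Split {s2,s4,s9} by δ(·,a) → {s4,s9} and {s2}.
On input b, block {s4,s9} splits into {s4} and {s9}.
Stable partition: {s1,s7,s8,s12} | {s4} | {s10} | {s2} | {s9} — 5 equivalence classes.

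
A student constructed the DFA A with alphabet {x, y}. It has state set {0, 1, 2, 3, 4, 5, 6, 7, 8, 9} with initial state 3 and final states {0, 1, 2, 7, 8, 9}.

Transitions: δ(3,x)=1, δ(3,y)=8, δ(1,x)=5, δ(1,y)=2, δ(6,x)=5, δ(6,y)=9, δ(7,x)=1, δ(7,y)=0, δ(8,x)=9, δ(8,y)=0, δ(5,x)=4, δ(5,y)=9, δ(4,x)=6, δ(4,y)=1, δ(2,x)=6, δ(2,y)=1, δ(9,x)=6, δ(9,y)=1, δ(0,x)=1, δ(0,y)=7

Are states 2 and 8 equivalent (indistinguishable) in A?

Initial partition by acceptance: {0,1,2,7,8,9} | {3,4,5,6}.
On input x, block {0,1,2,7,8,9} splits into {0,7,8} and {1,2,9}.
Refine {3,4,5,6} on symbol x: members go to different blocks, giving {4,5,6} and {3}.
The partition is now stable with 4 blocks: {0,7,8} | {4,5,6} | {1,2,9} | {3}.
2 and 8 end up in different blocks, so they are distinguishable. For instance, the string 'x' is accepted from only 8.

No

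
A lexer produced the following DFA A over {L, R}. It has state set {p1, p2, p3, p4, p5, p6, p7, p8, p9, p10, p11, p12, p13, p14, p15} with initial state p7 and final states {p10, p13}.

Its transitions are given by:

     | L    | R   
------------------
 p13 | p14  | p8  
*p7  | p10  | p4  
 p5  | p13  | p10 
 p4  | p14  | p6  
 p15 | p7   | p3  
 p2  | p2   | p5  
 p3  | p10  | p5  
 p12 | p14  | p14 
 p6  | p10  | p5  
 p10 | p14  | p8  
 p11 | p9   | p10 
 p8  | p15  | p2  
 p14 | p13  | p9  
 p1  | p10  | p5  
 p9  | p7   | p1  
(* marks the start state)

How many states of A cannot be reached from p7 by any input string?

No path from p7 leads to p11, p12; the other 13 states are all reachable.

2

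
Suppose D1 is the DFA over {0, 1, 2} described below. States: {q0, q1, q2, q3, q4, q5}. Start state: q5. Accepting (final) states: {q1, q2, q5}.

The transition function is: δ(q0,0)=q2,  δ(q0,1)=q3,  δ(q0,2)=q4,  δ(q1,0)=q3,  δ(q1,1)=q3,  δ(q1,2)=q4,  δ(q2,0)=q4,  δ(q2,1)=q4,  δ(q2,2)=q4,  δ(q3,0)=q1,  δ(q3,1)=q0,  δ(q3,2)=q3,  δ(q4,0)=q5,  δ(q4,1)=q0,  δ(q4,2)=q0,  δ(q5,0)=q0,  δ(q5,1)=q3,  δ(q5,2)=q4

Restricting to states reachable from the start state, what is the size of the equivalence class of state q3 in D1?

3

P0 = {q1,q2,q5} | {q0,q3,q4}.
Stable partition: {q1,q2,q5} | {q0,q3,q4} — 2 equivalence classes.
The equivalence class containing q3 is {q0,q3,q4}, of size 3.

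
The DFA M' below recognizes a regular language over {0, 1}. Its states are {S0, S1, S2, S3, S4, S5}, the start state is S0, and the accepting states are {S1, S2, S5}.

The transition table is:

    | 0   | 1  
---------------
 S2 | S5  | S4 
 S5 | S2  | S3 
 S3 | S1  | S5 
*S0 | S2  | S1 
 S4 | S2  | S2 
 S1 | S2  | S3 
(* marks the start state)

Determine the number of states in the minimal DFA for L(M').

2

P0 = {S1,S2,S5} | {S0,S3,S4}.
No further refinement is possible. Final partition (2 blocks): {S1,S2,S5} | {S0,S3,S4}.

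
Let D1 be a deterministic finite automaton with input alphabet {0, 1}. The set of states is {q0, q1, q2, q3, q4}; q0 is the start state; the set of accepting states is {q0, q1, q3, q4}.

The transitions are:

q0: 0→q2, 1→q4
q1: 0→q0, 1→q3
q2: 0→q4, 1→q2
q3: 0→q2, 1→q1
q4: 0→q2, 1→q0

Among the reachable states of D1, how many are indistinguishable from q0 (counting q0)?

2

First remove the unreachable states {q1,q3}; 3 states remain.
P0 = {q0,q4} | {q2}.
Stable partition: {q0,q4} | {q2} — 2 equivalence classes.
State q0 belongs to the block {q0,q4}, which has 2 states.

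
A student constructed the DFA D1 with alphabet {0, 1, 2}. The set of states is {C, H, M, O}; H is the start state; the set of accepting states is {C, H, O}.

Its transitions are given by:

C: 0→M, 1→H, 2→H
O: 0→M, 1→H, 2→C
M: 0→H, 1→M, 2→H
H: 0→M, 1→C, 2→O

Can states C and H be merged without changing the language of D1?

Yes

Initial partition by acceptance: {C,H,O} | {M}.
No further refinement is possible. Final partition (2 blocks): {C,H,O} | {M}.
C and H lie in the same block of the stable partition, so they are equivalent — no string distinguishes them.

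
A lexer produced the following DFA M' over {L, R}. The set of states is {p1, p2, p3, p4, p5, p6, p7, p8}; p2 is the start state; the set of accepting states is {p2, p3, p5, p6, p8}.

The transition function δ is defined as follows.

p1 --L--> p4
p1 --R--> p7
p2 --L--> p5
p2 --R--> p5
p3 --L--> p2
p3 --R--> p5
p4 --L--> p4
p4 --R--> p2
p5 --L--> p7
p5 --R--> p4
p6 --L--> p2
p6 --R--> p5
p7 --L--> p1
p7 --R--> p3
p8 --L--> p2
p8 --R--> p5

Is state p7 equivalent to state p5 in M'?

No

First remove the unreachable states {p6,p8}; 6 states remain.
P0 = {p2,p3,p5} | {p1,p4,p7}.
Refine {p2,p3,p5} on symbol L: members go to different blocks, giving {p2,p3} and {p5}.
On input L, block {p2,p3} splits into {p2} and {p3}.
Refine {p1,p4,p7} on symbol R: members go to different blocks, giving {p1} and {p4} and {p7}.
Stable partition: {p2} | {p1} | {p5} | {p3} | {p4} | {p7} — 6 equivalence classes.
p7 and p5 end up in different blocks, so they are distinguishable. For instance, the string 'ε' is accepted from only p5.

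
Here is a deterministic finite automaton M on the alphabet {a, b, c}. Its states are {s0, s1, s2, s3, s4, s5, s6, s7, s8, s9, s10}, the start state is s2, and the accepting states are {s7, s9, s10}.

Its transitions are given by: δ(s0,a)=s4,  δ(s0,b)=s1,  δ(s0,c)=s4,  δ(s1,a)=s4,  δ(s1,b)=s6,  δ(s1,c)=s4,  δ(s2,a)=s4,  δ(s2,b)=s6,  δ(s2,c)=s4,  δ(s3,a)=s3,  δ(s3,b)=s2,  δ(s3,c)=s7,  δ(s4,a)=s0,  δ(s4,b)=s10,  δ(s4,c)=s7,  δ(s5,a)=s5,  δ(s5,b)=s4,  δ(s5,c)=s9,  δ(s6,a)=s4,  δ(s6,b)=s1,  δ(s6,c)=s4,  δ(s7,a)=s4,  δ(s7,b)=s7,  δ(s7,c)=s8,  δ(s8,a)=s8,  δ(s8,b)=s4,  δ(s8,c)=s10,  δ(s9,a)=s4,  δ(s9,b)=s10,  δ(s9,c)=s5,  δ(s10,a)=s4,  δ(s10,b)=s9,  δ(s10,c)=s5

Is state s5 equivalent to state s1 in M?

No

States {s3} cannot be reached from the start state, so discard them.
P0 = {s7,s9,s10} | {s0,s1,s2,s4,s5,s6,s8}.
On input b, block {s0,s1,s2,s4,s5,s6,s8} splits into {s0,s1,s2,s5,s6,s8} and {s4}.
Split {s0,s1,s2,s5,s6,s8} by δ(·,a) → {s0,s1,s2,s6} and {s5,s8}.
No further refinement is possible. Final partition (4 blocks): {s7,s9,s10} | {s0,s1,s2,s6} | {s4} | {s5,s8}.
s5 and s1 end up in different blocks, so they are distinguishable. For instance, the string 'c' is accepted from only s5.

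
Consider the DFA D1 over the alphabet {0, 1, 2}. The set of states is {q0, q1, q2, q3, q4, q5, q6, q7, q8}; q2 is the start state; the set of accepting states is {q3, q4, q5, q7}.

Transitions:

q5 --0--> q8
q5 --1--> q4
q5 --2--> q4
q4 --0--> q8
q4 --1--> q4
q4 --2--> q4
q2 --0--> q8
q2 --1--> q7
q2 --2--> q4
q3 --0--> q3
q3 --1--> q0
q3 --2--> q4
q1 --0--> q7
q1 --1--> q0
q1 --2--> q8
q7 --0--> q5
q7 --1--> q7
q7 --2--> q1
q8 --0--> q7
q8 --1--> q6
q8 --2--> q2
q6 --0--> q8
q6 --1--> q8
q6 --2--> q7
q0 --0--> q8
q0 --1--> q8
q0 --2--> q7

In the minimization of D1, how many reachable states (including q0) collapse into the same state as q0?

2

Reachable states from the start: {q0,q1,q2,q4,q5,q6,q7,q8}. Unreachable: {q3} — drop them.
P0 = {q4,q5,q7} | {q0,q1,q2,q6,q8}.
Refine {q4,q5,q7} on symbol 0: members go to different blocks, giving {q4,q5} and {q7}.
Refine {q0,q1,q2,q6,q8} on symbol 0: members go to different blocks, giving {q0,q2,q6} and {q1,q8}.
Split {q0,q2,q6} by δ(·,1) → {q0,q6} and {q2}.
Refine {q1,q8} on symbol 2: members go to different blocks, giving {q1} and {q8}.
Stable partition: {q4,q5} | {q0,q6} | {q7} | {q1} | {q2} | {q8} — 6 equivalence classes.
The equivalence class containing q0 is {q0,q6}, of size 2.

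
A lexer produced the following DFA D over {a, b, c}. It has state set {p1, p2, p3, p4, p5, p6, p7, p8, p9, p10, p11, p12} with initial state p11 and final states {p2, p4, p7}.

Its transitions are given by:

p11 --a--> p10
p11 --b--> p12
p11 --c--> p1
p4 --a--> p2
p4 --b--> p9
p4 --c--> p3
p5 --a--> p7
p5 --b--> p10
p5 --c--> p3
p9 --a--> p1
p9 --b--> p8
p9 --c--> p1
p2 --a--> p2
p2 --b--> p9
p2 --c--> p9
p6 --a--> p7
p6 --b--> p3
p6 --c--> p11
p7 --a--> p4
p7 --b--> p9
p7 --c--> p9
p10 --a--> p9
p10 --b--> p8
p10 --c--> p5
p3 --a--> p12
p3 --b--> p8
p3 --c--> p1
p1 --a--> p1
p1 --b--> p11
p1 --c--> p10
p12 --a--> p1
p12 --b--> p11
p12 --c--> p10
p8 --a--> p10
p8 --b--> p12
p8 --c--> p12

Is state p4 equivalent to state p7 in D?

Yes

First remove the unreachable states {p6}; 11 states remain.
Start with accepting vs non-accepting: {p2,p4,p7} | {p1,p3,p5,p8,p9,p10,p11,p12}.
Refine {p1,p3,p5,p8,p9,p10,p11,p12} on symbol a: members go to different blocks, giving {p1,p3,p8,p9,p10,p11,p12} and {p5}.
Refine {p1,p3,p8,p9,p10,p11,p12} on symbol c: members go to different blocks, giving {p1,p3,p8,p9,p11,p12} and {p10}.
Split {p1,p3,p8,p9,p11,p12} by δ(·,a) → {p1,p3,p9,p12} and {p8,p11}.
Split {p1,p3,p9,p12} by δ(·,c) → {p1,p12} and {p3,p9}.
No further refinement is possible. Final partition (6 blocks): {p2,p4,p7} | {p1,p12} | {p5} | {p10} | {p8,p11} | {p3,p9}.
p4 and p7 lie in the same block of the stable partition, so they are equivalent — no string distinguishes them.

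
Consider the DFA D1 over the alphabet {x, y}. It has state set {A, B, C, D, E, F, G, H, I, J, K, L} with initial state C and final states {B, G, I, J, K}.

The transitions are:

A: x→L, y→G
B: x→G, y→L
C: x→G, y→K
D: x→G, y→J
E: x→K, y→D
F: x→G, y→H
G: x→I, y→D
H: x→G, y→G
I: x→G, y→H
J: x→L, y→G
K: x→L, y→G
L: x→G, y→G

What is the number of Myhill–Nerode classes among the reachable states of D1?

5

States {A,B,E,F} cannot be reached from the start state, so discard them.
Initial partition by acceptance: {G,I,J,K} | {C,D,H,L}.
Refine {G,I,J,K} on symbol x: members go to different blocks, giving {G,I} and {J,K}.
Refine {C,D,H,L} on symbol y: members go to different blocks, giving {C,D} and {H,L}.
Refine {G,I} on symbol y: members go to different blocks, giving {G} and {I}.
No further refinement is possible. Final partition (5 blocks): {G} | {C,D} | {J,K} | {H,L} | {I}.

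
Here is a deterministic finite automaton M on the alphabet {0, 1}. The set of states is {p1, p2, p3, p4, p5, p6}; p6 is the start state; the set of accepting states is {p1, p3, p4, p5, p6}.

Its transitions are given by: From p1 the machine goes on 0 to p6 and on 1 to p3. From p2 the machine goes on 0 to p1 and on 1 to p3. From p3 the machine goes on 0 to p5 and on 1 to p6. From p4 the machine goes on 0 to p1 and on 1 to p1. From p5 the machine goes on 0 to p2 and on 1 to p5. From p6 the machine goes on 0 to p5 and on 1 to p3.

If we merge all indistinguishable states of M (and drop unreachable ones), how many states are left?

4

Reachable states from the start: {p1,p2,p3,p5,p6}. Unreachable: {p4} — drop them.
Start with accepting vs non-accepting: {p1,p3,p5,p6} | {p2}.
On input 0, block {p1,p3,p5,p6} splits into {p1,p3,p6} and {p5}.
Refine {p1,p3,p6} on symbol 0: members go to different blocks, giving {p3,p6} and {p1}.
The partition is now stable with 4 blocks: {p3,p6} | {p2} | {p5} | {p1}.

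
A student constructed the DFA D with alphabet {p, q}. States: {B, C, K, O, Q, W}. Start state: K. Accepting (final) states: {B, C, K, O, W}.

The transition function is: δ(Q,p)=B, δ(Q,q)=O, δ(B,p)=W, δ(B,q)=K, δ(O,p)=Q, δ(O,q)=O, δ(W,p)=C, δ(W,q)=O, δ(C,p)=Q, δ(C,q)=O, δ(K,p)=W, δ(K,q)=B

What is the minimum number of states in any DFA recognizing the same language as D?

Every state is reachable, so we keep all 6.
P0 = {B,C,K,O,W} | {Q}.
Refine {B,C,K,O,W} on symbol p: members go to different blocks, giving {B,K,W} and {C,O}.
Refine {B,K,W} on symbol p: members go to different blocks, giving {B,K} and {W}.
Stable partition: {B,K} | {Q} | {C,O} | {W} — 4 equivalence classes.

4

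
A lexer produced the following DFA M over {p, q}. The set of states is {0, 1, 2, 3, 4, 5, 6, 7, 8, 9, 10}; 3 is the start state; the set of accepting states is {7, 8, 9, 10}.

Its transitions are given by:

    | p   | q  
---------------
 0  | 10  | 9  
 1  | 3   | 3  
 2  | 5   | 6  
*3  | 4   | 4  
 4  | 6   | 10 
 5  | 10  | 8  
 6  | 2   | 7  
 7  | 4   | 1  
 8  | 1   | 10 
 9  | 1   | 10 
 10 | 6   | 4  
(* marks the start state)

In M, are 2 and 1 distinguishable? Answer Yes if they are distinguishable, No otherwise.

Reachable states from the start: {1,2,3,4,5,6,7,8,10}. Unreachable: {0,9} — drop them.
Start with accepting vs non-accepting: {7,8,10} | {1,2,3,4,5,6}.
On input q, block {7,8,10} splits into {7,10} and {8}.
Split {1,2,3,4,5,6} by δ(·,p) → {1,2,3,4,6} and {5}.
Split {1,2,3,4,6} by δ(·,p) → {1,3,4,6} and {2}.
Split {1,3,4,6} by δ(·,p) → {1,3,4} and {6}.
Refine {7,10} on symbol p: members go to different blocks, giving {7} and {10}.
Refine {1,3,4} on symbol p: members go to different blocks, giving {1,3} and {4}.
Refine {1,3} on symbol p: members go to different blocks, giving {1} and {3}.
Stable partition: {7} | {1} | {8} | {5} | {2} | {6} | {10} | {4} | {3} — 9 equivalence classes.
2 and 1 end up in different blocks, so they are distinguishable. For instance, the string 'pp' is accepted from only 2.

Yes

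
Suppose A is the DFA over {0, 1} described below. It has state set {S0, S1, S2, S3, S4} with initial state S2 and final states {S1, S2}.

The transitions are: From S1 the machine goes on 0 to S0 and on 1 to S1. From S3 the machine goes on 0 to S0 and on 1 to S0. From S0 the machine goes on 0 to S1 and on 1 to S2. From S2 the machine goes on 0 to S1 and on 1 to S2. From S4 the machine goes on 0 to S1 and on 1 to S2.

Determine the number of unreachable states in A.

Starting at S2 and following transitions, the reachable set is {S0, S1, S2}. That leaves S3, S4 unreachable — 2 in total.

2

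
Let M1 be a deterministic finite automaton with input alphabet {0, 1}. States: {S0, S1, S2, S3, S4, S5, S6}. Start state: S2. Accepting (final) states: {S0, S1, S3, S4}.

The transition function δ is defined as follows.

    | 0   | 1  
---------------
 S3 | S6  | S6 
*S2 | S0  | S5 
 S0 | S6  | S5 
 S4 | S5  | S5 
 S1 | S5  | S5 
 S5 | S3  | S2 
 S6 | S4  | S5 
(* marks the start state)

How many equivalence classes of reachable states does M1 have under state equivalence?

2

States {S1} cannot be reached from the start state, so discard them.
Start with accepting vs non-accepting: {S0,S3,S4} | {S2,S5,S6}.
No further refinement is possible. Final partition (2 blocks): {S0,S3,S4} | {S2,S5,S6}.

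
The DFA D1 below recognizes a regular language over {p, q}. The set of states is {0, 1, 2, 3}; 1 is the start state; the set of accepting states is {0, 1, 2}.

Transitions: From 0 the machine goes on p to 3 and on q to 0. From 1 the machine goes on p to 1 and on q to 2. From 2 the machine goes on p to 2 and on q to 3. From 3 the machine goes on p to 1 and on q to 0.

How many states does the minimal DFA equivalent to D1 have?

Every state is reachable, so we keep all 4.
Start with accepting vs non-accepting: {0,1,2} | {3}.
On input p, block {0,1,2} splits into {1,2} and {0}.
Refine {1,2} on symbol q: members go to different blocks, giving {1} and {2}.
The partition is now stable with 4 blocks: {1} | {3} | {0} | {2}.

4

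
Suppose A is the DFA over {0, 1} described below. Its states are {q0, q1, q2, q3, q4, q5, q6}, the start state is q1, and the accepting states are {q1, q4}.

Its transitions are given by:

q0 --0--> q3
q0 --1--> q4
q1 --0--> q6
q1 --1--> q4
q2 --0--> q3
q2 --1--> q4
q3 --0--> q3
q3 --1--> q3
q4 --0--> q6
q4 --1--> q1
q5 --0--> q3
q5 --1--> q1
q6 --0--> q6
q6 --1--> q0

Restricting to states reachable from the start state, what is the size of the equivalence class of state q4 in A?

Reachable states from the start: {q0,q1,q3,q4,q6}. Unreachable: {q2,q5} — drop them.
P0 = {q1,q4} | {q0,q3,q6}.
Refine {q0,q3,q6} on symbol 1: members go to different blocks, giving {q3,q6} and {q0}.
On input 1, block {q3,q6} splits into {q3} and {q6}.
Stable partition: {q1,q4} | {q3} | {q0} | {q6} — 4 equivalence classes.
The equivalence class containing q4 is {q1,q4}, of size 2.

2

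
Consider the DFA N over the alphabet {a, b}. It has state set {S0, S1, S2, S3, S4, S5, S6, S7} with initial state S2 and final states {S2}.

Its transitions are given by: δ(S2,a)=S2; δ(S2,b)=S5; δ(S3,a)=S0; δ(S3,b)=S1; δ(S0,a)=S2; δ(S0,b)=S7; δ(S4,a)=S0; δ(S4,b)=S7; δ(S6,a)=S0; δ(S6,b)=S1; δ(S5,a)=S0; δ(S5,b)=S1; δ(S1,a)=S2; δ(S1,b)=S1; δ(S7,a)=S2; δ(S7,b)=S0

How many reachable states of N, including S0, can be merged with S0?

3

First remove the unreachable states {S3,S4,S6}; 5 states remain.
Initial partition by acceptance: {S2} | {S0,S1,S5,S7}.
On input a, block {S0,S1,S5,S7} splits into {S0,S1,S7} and {S5}.
Stable partition: {S2} | {S0,S1,S7} | {S5} — 3 equivalence classes.
The equivalence class containing S0 is {S0,S1,S7}, of size 3.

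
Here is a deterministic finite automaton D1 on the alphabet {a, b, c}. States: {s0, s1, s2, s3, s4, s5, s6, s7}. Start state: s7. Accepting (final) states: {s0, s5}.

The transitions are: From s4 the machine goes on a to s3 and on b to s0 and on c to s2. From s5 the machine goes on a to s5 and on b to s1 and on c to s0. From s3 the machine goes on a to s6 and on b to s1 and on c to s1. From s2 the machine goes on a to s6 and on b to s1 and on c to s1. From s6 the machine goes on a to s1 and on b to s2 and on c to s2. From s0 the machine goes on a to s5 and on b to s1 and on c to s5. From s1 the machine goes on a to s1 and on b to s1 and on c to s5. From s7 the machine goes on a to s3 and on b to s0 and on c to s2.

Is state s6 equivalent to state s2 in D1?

No

Reachable states from the start: {s0,s1,s2,s3,s5,s6,s7}. Unreachable: {s4} — drop them.
Initial partition by acceptance: {s0,s5} | {s1,s2,s3,s6,s7}.
On input b, block {s1,s2,s3,s6,s7} splits into {s1,s2,s3,s6} and {s7}.
Split {s1,s2,s3,s6} by δ(·,c) → {s2,s3,s6} and {s1}.
On input a, block {s2,s3,s6} splits into {s2,s3} and {s6}.
The partition is now stable with 5 blocks: {s0,s5} | {s2,s3} | {s7} | {s1} | {s6}.
s6 and s2 end up in different blocks, so they are distinguishable. For instance, the string 'ac' is accepted from only s6.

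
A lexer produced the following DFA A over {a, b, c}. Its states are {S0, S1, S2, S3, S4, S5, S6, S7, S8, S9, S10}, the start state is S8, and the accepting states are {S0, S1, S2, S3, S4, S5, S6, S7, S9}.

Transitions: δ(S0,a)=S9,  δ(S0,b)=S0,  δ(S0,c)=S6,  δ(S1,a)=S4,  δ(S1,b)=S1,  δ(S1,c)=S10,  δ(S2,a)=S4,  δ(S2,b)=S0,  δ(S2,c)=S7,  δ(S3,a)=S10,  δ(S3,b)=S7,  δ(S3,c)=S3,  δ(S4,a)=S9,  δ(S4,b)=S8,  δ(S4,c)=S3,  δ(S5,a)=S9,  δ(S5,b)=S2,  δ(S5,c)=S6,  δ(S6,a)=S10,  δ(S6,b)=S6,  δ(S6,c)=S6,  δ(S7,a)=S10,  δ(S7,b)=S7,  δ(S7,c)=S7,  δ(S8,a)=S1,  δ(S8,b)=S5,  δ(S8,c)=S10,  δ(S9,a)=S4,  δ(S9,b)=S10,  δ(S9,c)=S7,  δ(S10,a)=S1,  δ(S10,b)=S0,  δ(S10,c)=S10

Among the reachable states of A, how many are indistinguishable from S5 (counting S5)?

3

Initial partition by acceptance: {S0,S1,S2,S3,S4,S5,S6,S7,S9} | {S8,S10}.
Refine {S0,S1,S2,S3,S4,S5,S6,S7,S9} on symbol a: members go to different blocks, giving {S0,S1,S2,S4,S5,S9} and {S3,S6,S7}.
On input b, block {S0,S1,S2,S4,S5,S9} splits into {S0,S1,S2,S5} and {S4,S9}.
Split {S0,S1,S2,S5} by δ(·,c) → {S0,S2,S5} and {S1}.
The partition is now stable with 5 blocks: {S0,S2,S5} | {S8,S10} | {S3,S6,S7} | {S4,S9} | {S1}.
The equivalence class containing S5 is {S0,S2,S5}, of size 3.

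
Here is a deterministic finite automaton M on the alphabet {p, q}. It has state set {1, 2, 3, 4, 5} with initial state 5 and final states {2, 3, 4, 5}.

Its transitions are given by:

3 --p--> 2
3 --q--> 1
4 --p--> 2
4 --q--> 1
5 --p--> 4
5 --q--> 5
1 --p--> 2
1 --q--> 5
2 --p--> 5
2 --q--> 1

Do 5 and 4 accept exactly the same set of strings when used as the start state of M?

States {3} cannot be reached from the start state, so discard them.
Initial partition by acceptance: {2,4,5} | {1}.
Split {2,4,5} by δ(·,q) → {2,4} and {5}.
Refine {2,4} on symbol p: members go to different blocks, giving {2} and {4}.
The partition is now stable with 4 blocks: {2} | {1} | {5} | {4}.
5 and 4 end up in different blocks, so they are distinguishable. For instance, the string 'q' is accepted from only 5.

No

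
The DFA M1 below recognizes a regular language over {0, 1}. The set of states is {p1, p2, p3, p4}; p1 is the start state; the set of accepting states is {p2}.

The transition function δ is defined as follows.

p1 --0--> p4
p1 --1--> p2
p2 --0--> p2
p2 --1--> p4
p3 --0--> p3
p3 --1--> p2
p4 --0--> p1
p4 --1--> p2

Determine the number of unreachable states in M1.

No path from p1 leads to p3; the other 3 states are all reachable.

1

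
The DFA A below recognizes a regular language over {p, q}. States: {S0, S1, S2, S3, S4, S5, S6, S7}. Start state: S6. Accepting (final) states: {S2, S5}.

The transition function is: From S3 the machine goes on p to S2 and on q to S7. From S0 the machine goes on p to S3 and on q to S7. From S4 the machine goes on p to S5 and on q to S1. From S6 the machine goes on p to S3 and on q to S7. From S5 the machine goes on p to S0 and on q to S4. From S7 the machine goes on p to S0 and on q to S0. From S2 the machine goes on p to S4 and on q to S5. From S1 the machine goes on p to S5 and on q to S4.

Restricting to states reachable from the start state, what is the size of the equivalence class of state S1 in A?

2

All states are reachable from the start state.
P0 = {S2,S5} | {S0,S1,S3,S4,S6,S7}.
Refine {S2,S5} on symbol q: members go to different blocks, giving {S2} and {S5}.
On input p, block {S0,S1,S3,S4,S6,S7} splits into {S0,S6,S7} and {S1,S4} and {S3}.
Split {S0,S6,S7} by δ(·,p) → {S0,S6} and {S7}.
No further refinement is possible. Final partition (6 blocks): {S2} | {S0,S6} | {S5} | {S1,S4} | {S3} | {S7}.
State S1 belongs to the block {S1,S4}, which has 2 states.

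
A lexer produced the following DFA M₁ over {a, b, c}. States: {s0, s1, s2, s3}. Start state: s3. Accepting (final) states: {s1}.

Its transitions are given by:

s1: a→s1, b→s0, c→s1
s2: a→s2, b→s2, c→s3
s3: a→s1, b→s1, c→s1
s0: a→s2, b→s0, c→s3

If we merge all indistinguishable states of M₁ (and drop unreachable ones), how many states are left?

P0 = {s1} | {s0,s2,s3}.
Split {s0,s2,s3} by δ(·,a) → {s0,s2} and {s3}.
No further refinement is possible. Final partition (3 blocks): {s1} | {s0,s2} | {s3}.

3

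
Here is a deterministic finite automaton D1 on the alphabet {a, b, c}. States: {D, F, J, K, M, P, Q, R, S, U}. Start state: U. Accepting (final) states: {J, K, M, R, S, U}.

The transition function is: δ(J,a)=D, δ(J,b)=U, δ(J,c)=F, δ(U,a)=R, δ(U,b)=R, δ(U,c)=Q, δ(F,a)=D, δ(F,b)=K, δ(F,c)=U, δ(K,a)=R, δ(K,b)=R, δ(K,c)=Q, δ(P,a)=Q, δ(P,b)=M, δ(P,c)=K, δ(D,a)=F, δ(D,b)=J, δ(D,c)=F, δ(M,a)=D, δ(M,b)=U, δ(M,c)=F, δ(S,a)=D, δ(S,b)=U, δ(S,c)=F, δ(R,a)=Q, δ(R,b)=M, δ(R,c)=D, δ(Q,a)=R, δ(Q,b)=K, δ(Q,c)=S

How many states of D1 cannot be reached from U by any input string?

No path from U leads to P; the other 9 states are all reachable.

1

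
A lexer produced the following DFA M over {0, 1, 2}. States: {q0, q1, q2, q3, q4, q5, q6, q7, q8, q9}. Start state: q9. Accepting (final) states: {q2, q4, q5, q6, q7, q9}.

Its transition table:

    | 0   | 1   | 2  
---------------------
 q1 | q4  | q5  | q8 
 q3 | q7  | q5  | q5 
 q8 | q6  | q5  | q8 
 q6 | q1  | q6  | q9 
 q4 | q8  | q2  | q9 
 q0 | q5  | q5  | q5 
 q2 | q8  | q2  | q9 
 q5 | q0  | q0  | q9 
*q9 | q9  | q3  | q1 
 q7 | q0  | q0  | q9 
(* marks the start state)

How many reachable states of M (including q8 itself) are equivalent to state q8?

2

P0 = {q2,q4,q5,q6,q7,q9} | {q0,q1,q3,q8}.
Refine {q2,q4,q5,q6,q7,q9} on symbol 0: members go to different blocks, giving {q2,q4,q5,q6,q7} and {q9}.
Split {q2,q4,q5,q6,q7} by δ(·,1) → {q2,q4,q6} and {q5,q7}.
On input 0, block {q0,q1,q3,q8} splits into {q0,q3} and {q1,q8}.
No further refinement is possible. Final partition (5 blocks): {q2,q4,q6} | {q0,q3} | {q9} | {q5,q7} | {q1,q8}.
The equivalence class containing q8 is {q1,q8}, of size 2.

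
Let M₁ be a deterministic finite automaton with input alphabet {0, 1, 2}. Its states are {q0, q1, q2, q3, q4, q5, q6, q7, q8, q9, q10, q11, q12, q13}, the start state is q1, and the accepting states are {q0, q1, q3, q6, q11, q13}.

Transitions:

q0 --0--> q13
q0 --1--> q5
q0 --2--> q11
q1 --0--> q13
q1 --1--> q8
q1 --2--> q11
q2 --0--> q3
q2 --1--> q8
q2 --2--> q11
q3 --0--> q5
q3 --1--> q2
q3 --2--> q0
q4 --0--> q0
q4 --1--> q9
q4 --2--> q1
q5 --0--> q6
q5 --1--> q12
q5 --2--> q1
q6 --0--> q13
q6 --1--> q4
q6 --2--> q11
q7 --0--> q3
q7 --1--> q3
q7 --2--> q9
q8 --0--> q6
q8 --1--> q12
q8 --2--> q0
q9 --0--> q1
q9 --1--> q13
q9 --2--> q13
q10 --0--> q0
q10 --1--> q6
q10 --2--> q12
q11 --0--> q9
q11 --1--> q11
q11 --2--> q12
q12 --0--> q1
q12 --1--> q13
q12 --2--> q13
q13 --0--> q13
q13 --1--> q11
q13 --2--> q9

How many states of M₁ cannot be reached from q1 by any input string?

Starting at q1 and following transitions, the reachable set is {q0, q1, q4, q5, q6, q8, q9, q11, q12, q13}. That leaves q2, q3, q7, q10 unreachable — 4 in total.

4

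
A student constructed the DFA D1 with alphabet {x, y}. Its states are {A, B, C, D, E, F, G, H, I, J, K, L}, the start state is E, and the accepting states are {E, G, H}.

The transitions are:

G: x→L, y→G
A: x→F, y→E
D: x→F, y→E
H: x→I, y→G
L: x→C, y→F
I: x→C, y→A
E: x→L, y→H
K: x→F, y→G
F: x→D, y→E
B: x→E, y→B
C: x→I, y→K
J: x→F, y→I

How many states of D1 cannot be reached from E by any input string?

2

Starting at E and following transitions, the reachable set is {A, C, D, E, F, G, H, I, K, L}. That leaves B, J unreachable — 2 in total.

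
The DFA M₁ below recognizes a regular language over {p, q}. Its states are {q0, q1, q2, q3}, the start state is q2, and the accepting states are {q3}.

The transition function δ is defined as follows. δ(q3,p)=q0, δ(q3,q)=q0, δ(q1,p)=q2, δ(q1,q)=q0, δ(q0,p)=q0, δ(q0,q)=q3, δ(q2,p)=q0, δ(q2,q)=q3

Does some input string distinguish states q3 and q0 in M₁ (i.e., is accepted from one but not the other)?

Reachable states from the start: {q0,q2,q3}. Unreachable: {q1} — drop them.
Initial partition by acceptance: {q3} | {q0,q2}.
No further refinement is possible. Final partition (2 blocks): {q3} | {q0,q2}.
q3 and q0 end up in different blocks, so they are distinguishable. For instance, the string 'ε' is accepted from only q3.

Yes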